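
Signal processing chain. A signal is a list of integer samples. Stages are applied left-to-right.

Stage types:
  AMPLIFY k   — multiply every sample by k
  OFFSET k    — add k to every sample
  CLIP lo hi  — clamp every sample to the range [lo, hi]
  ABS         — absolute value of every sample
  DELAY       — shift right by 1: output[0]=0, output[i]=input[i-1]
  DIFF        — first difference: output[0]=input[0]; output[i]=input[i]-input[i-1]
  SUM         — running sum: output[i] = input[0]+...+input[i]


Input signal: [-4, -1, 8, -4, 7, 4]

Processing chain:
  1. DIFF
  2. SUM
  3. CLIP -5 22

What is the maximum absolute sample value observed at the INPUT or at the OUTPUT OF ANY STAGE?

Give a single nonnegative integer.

Input: [-4, -1, 8, -4, 7, 4] (max |s|=8)
Stage 1 (DIFF): s[0]=-4, -1--4=3, 8--1=9, -4-8=-12, 7--4=11, 4-7=-3 -> [-4, 3, 9, -12, 11, -3] (max |s|=12)
Stage 2 (SUM): sum[0..0]=-4, sum[0..1]=-1, sum[0..2]=8, sum[0..3]=-4, sum[0..4]=7, sum[0..5]=4 -> [-4, -1, 8, -4, 7, 4] (max |s|=8)
Stage 3 (CLIP -5 22): clip(-4,-5,22)=-4, clip(-1,-5,22)=-1, clip(8,-5,22)=8, clip(-4,-5,22)=-4, clip(7,-5,22)=7, clip(4,-5,22)=4 -> [-4, -1, 8, -4, 7, 4] (max |s|=8)
Overall max amplitude: 12

Answer: 12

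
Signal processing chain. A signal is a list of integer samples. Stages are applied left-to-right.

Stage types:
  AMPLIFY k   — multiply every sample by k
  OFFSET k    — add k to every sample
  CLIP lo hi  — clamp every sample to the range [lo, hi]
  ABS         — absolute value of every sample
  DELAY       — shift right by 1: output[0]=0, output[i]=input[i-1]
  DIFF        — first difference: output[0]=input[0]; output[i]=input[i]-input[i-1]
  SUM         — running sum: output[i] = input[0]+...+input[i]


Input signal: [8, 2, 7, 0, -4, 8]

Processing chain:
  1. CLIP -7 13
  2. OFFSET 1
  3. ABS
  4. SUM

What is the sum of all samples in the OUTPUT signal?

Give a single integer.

Answer: 119

Derivation:
Input: [8, 2, 7, 0, -4, 8]
Stage 1 (CLIP -7 13): clip(8,-7,13)=8, clip(2,-7,13)=2, clip(7,-7,13)=7, clip(0,-7,13)=0, clip(-4,-7,13)=-4, clip(8,-7,13)=8 -> [8, 2, 7, 0, -4, 8]
Stage 2 (OFFSET 1): 8+1=9, 2+1=3, 7+1=8, 0+1=1, -4+1=-3, 8+1=9 -> [9, 3, 8, 1, -3, 9]
Stage 3 (ABS): |9|=9, |3|=3, |8|=8, |1|=1, |-3|=3, |9|=9 -> [9, 3, 8, 1, 3, 9]
Stage 4 (SUM): sum[0..0]=9, sum[0..1]=12, sum[0..2]=20, sum[0..3]=21, sum[0..4]=24, sum[0..5]=33 -> [9, 12, 20, 21, 24, 33]
Output sum: 119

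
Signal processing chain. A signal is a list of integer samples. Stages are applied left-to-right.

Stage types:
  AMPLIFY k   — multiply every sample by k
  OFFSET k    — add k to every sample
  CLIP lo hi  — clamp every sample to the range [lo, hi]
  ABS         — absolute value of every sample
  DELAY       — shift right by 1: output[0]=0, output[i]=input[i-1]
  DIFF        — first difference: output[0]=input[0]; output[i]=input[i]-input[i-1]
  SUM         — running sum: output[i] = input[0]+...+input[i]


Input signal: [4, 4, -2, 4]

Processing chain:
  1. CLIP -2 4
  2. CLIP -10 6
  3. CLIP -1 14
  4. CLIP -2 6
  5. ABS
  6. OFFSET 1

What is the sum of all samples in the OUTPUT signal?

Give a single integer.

Input: [4, 4, -2, 4]
Stage 1 (CLIP -2 4): clip(4,-2,4)=4, clip(4,-2,4)=4, clip(-2,-2,4)=-2, clip(4,-2,4)=4 -> [4, 4, -2, 4]
Stage 2 (CLIP -10 6): clip(4,-10,6)=4, clip(4,-10,6)=4, clip(-2,-10,6)=-2, clip(4,-10,6)=4 -> [4, 4, -2, 4]
Stage 3 (CLIP -1 14): clip(4,-1,14)=4, clip(4,-1,14)=4, clip(-2,-1,14)=-1, clip(4,-1,14)=4 -> [4, 4, -1, 4]
Stage 4 (CLIP -2 6): clip(4,-2,6)=4, clip(4,-2,6)=4, clip(-1,-2,6)=-1, clip(4,-2,6)=4 -> [4, 4, -1, 4]
Stage 5 (ABS): |4|=4, |4|=4, |-1|=1, |4|=4 -> [4, 4, 1, 4]
Stage 6 (OFFSET 1): 4+1=5, 4+1=5, 1+1=2, 4+1=5 -> [5, 5, 2, 5]
Output sum: 17

Answer: 17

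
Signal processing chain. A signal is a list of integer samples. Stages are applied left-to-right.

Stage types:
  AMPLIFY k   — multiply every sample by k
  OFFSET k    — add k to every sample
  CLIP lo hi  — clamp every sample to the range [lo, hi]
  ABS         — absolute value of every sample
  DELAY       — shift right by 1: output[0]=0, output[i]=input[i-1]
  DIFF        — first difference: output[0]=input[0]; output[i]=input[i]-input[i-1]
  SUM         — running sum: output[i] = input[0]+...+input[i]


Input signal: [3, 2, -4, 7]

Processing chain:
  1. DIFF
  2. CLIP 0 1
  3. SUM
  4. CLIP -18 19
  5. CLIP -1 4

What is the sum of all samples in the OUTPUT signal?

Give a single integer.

Input: [3, 2, -4, 7]
Stage 1 (DIFF): s[0]=3, 2-3=-1, -4-2=-6, 7--4=11 -> [3, -1, -6, 11]
Stage 2 (CLIP 0 1): clip(3,0,1)=1, clip(-1,0,1)=0, clip(-6,0,1)=0, clip(11,0,1)=1 -> [1, 0, 0, 1]
Stage 3 (SUM): sum[0..0]=1, sum[0..1]=1, sum[0..2]=1, sum[0..3]=2 -> [1, 1, 1, 2]
Stage 4 (CLIP -18 19): clip(1,-18,19)=1, clip(1,-18,19)=1, clip(1,-18,19)=1, clip(2,-18,19)=2 -> [1, 1, 1, 2]
Stage 5 (CLIP -1 4): clip(1,-1,4)=1, clip(1,-1,4)=1, clip(1,-1,4)=1, clip(2,-1,4)=2 -> [1, 1, 1, 2]
Output sum: 5

Answer: 5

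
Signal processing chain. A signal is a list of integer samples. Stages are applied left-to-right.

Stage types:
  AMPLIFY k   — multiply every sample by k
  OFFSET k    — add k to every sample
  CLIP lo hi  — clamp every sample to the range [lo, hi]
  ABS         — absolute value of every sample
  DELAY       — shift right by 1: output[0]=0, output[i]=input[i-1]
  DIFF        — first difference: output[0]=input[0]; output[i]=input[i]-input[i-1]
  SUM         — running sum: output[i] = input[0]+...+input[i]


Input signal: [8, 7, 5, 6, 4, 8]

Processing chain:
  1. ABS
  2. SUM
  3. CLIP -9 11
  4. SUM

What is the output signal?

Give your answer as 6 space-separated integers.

Answer: 8 19 30 41 52 63

Derivation:
Input: [8, 7, 5, 6, 4, 8]
Stage 1 (ABS): |8|=8, |7|=7, |5|=5, |6|=6, |4|=4, |8|=8 -> [8, 7, 5, 6, 4, 8]
Stage 2 (SUM): sum[0..0]=8, sum[0..1]=15, sum[0..2]=20, sum[0..3]=26, sum[0..4]=30, sum[0..5]=38 -> [8, 15, 20, 26, 30, 38]
Stage 3 (CLIP -9 11): clip(8,-9,11)=8, clip(15,-9,11)=11, clip(20,-9,11)=11, clip(26,-9,11)=11, clip(30,-9,11)=11, clip(38,-9,11)=11 -> [8, 11, 11, 11, 11, 11]
Stage 4 (SUM): sum[0..0]=8, sum[0..1]=19, sum[0..2]=30, sum[0..3]=41, sum[0..4]=52, sum[0..5]=63 -> [8, 19, 30, 41, 52, 63]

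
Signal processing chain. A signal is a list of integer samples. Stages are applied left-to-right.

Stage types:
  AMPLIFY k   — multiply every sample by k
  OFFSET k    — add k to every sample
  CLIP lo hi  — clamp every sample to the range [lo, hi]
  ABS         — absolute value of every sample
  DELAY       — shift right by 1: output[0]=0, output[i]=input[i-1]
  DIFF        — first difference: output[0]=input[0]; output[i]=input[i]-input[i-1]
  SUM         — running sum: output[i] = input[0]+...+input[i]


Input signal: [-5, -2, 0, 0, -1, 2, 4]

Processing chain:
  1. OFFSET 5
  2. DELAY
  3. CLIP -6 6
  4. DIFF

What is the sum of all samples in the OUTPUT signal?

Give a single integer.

Input: [-5, -2, 0, 0, -1, 2, 4]
Stage 1 (OFFSET 5): -5+5=0, -2+5=3, 0+5=5, 0+5=5, -1+5=4, 2+5=7, 4+5=9 -> [0, 3, 5, 5, 4, 7, 9]
Stage 2 (DELAY): [0, 0, 3, 5, 5, 4, 7] = [0, 0, 3, 5, 5, 4, 7] -> [0, 0, 3, 5, 5, 4, 7]
Stage 3 (CLIP -6 6): clip(0,-6,6)=0, clip(0,-6,6)=0, clip(3,-6,6)=3, clip(5,-6,6)=5, clip(5,-6,6)=5, clip(4,-6,6)=4, clip(7,-6,6)=6 -> [0, 0, 3, 5, 5, 4, 6]
Stage 4 (DIFF): s[0]=0, 0-0=0, 3-0=3, 5-3=2, 5-5=0, 4-5=-1, 6-4=2 -> [0, 0, 3, 2, 0, -1, 2]
Output sum: 6

Answer: 6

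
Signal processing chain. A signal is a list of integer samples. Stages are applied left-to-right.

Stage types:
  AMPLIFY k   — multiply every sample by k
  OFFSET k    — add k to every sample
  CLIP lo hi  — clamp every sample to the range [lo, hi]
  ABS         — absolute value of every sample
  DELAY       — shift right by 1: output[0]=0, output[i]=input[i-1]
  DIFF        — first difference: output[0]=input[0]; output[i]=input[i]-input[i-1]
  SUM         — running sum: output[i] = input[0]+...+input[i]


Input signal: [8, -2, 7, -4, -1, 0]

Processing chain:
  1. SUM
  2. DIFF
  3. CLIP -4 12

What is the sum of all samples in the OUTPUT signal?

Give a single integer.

Answer: 8

Derivation:
Input: [8, -2, 7, -4, -1, 0]
Stage 1 (SUM): sum[0..0]=8, sum[0..1]=6, sum[0..2]=13, sum[0..3]=9, sum[0..4]=8, sum[0..5]=8 -> [8, 6, 13, 9, 8, 8]
Stage 2 (DIFF): s[0]=8, 6-8=-2, 13-6=7, 9-13=-4, 8-9=-1, 8-8=0 -> [8, -2, 7, -4, -1, 0]
Stage 3 (CLIP -4 12): clip(8,-4,12)=8, clip(-2,-4,12)=-2, clip(7,-4,12)=7, clip(-4,-4,12)=-4, clip(-1,-4,12)=-1, clip(0,-4,12)=0 -> [8, -2, 7, -4, -1, 0]
Output sum: 8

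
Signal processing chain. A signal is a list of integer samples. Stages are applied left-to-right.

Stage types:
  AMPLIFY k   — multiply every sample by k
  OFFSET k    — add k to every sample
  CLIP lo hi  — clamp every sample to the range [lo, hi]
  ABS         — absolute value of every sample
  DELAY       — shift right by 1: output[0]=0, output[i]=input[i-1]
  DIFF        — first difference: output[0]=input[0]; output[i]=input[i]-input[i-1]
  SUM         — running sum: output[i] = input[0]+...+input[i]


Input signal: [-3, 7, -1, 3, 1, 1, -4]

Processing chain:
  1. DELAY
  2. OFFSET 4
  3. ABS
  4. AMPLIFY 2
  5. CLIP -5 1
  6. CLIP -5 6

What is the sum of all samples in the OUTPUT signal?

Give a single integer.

Answer: 7

Derivation:
Input: [-3, 7, -1, 3, 1, 1, -4]
Stage 1 (DELAY): [0, -3, 7, -1, 3, 1, 1] = [0, -3, 7, -1, 3, 1, 1] -> [0, -3, 7, -1, 3, 1, 1]
Stage 2 (OFFSET 4): 0+4=4, -3+4=1, 7+4=11, -1+4=3, 3+4=7, 1+4=5, 1+4=5 -> [4, 1, 11, 3, 7, 5, 5]
Stage 3 (ABS): |4|=4, |1|=1, |11|=11, |3|=3, |7|=7, |5|=5, |5|=5 -> [4, 1, 11, 3, 7, 5, 5]
Stage 4 (AMPLIFY 2): 4*2=8, 1*2=2, 11*2=22, 3*2=6, 7*2=14, 5*2=10, 5*2=10 -> [8, 2, 22, 6, 14, 10, 10]
Stage 5 (CLIP -5 1): clip(8,-5,1)=1, clip(2,-5,1)=1, clip(22,-5,1)=1, clip(6,-5,1)=1, clip(14,-5,1)=1, clip(10,-5,1)=1, clip(10,-5,1)=1 -> [1, 1, 1, 1, 1, 1, 1]
Stage 6 (CLIP -5 6): clip(1,-5,6)=1, clip(1,-5,6)=1, clip(1,-5,6)=1, clip(1,-5,6)=1, clip(1,-5,6)=1, clip(1,-5,6)=1, clip(1,-5,6)=1 -> [1, 1, 1, 1, 1, 1, 1]
Output sum: 7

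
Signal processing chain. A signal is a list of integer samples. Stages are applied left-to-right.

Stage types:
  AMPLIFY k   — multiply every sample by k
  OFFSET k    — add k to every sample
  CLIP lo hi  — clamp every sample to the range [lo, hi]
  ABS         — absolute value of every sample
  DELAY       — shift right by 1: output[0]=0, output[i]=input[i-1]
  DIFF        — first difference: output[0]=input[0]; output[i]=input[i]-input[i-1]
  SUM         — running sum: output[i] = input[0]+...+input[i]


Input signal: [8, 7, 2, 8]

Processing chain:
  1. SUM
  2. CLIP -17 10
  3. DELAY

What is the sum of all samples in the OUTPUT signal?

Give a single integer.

Input: [8, 7, 2, 8]
Stage 1 (SUM): sum[0..0]=8, sum[0..1]=15, sum[0..2]=17, sum[0..3]=25 -> [8, 15, 17, 25]
Stage 2 (CLIP -17 10): clip(8,-17,10)=8, clip(15,-17,10)=10, clip(17,-17,10)=10, clip(25,-17,10)=10 -> [8, 10, 10, 10]
Stage 3 (DELAY): [0, 8, 10, 10] = [0, 8, 10, 10] -> [0, 8, 10, 10]
Output sum: 28

Answer: 28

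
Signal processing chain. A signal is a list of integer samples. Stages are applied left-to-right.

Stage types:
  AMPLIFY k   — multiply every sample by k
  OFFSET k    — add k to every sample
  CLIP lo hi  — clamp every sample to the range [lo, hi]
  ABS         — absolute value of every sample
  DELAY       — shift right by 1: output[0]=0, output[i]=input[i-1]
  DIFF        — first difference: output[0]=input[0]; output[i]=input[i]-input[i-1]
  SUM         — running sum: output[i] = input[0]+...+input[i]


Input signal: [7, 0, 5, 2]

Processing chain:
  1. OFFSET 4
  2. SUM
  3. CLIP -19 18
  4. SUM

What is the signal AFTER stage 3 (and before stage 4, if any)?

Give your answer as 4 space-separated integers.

Input: [7, 0, 5, 2]
Stage 1 (OFFSET 4): 7+4=11, 0+4=4, 5+4=9, 2+4=6 -> [11, 4, 9, 6]
Stage 2 (SUM): sum[0..0]=11, sum[0..1]=15, sum[0..2]=24, sum[0..3]=30 -> [11, 15, 24, 30]
Stage 3 (CLIP -19 18): clip(11,-19,18)=11, clip(15,-19,18)=15, clip(24,-19,18)=18, clip(30,-19,18)=18 -> [11, 15, 18, 18]

Answer: 11 15 18 18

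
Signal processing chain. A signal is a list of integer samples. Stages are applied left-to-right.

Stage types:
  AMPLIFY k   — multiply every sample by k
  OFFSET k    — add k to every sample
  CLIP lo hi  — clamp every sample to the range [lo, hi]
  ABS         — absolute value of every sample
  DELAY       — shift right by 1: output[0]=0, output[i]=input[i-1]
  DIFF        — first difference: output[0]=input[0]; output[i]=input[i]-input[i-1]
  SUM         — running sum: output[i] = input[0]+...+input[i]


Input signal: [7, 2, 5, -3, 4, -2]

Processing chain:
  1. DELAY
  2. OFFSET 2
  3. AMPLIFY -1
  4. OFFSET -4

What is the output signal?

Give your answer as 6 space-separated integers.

Answer: -6 -13 -8 -11 -3 -10

Derivation:
Input: [7, 2, 5, -3, 4, -2]
Stage 1 (DELAY): [0, 7, 2, 5, -3, 4] = [0, 7, 2, 5, -3, 4] -> [0, 7, 2, 5, -3, 4]
Stage 2 (OFFSET 2): 0+2=2, 7+2=9, 2+2=4, 5+2=7, -3+2=-1, 4+2=6 -> [2, 9, 4, 7, -1, 6]
Stage 3 (AMPLIFY -1): 2*-1=-2, 9*-1=-9, 4*-1=-4, 7*-1=-7, -1*-1=1, 6*-1=-6 -> [-2, -9, -4, -7, 1, -6]
Stage 4 (OFFSET -4): -2+-4=-6, -9+-4=-13, -4+-4=-8, -7+-4=-11, 1+-4=-3, -6+-4=-10 -> [-6, -13, -8, -11, -3, -10]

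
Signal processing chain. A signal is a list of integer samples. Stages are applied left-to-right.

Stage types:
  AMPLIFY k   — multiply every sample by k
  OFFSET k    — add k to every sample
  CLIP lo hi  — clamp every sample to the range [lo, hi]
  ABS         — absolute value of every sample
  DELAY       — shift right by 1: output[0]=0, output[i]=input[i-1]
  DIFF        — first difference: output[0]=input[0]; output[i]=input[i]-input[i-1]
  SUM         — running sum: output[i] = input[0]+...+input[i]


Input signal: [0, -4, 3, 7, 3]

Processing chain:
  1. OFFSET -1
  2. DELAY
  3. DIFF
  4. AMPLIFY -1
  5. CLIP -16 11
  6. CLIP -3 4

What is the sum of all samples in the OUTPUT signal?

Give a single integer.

Input: [0, -4, 3, 7, 3]
Stage 1 (OFFSET -1): 0+-1=-1, -4+-1=-5, 3+-1=2, 7+-1=6, 3+-1=2 -> [-1, -5, 2, 6, 2]
Stage 2 (DELAY): [0, -1, -5, 2, 6] = [0, -1, -5, 2, 6] -> [0, -1, -5, 2, 6]
Stage 3 (DIFF): s[0]=0, -1-0=-1, -5--1=-4, 2--5=7, 6-2=4 -> [0, -1, -4, 7, 4]
Stage 4 (AMPLIFY -1): 0*-1=0, -1*-1=1, -4*-1=4, 7*-1=-7, 4*-1=-4 -> [0, 1, 4, -7, -4]
Stage 5 (CLIP -16 11): clip(0,-16,11)=0, clip(1,-16,11)=1, clip(4,-16,11)=4, clip(-7,-16,11)=-7, clip(-4,-16,11)=-4 -> [0, 1, 4, -7, -4]
Stage 6 (CLIP -3 4): clip(0,-3,4)=0, clip(1,-3,4)=1, clip(4,-3,4)=4, clip(-7,-3,4)=-3, clip(-4,-3,4)=-3 -> [0, 1, 4, -3, -3]
Output sum: -1

Answer: -1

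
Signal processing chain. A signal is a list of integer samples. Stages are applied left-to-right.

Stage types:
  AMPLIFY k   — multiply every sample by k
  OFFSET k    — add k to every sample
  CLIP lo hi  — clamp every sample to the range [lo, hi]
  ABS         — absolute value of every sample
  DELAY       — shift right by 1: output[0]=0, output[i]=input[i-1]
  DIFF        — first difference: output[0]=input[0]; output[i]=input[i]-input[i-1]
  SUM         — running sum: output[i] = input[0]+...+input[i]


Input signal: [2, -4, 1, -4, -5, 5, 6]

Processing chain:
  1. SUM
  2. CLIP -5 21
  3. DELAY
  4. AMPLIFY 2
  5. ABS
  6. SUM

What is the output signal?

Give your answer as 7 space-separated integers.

Input: [2, -4, 1, -4, -5, 5, 6]
Stage 1 (SUM): sum[0..0]=2, sum[0..1]=-2, sum[0..2]=-1, sum[0..3]=-5, sum[0..4]=-10, sum[0..5]=-5, sum[0..6]=1 -> [2, -2, -1, -5, -10, -5, 1]
Stage 2 (CLIP -5 21): clip(2,-5,21)=2, clip(-2,-5,21)=-2, clip(-1,-5,21)=-1, clip(-5,-5,21)=-5, clip(-10,-5,21)=-5, clip(-5,-5,21)=-5, clip(1,-5,21)=1 -> [2, -2, -1, -5, -5, -5, 1]
Stage 3 (DELAY): [0, 2, -2, -1, -5, -5, -5] = [0, 2, -2, -1, -5, -5, -5] -> [0, 2, -2, -1, -5, -5, -5]
Stage 4 (AMPLIFY 2): 0*2=0, 2*2=4, -2*2=-4, -1*2=-2, -5*2=-10, -5*2=-10, -5*2=-10 -> [0, 4, -4, -2, -10, -10, -10]
Stage 5 (ABS): |0|=0, |4|=4, |-4|=4, |-2|=2, |-10|=10, |-10|=10, |-10|=10 -> [0, 4, 4, 2, 10, 10, 10]
Stage 6 (SUM): sum[0..0]=0, sum[0..1]=4, sum[0..2]=8, sum[0..3]=10, sum[0..4]=20, sum[0..5]=30, sum[0..6]=40 -> [0, 4, 8, 10, 20, 30, 40]

Answer: 0 4 8 10 20 30 40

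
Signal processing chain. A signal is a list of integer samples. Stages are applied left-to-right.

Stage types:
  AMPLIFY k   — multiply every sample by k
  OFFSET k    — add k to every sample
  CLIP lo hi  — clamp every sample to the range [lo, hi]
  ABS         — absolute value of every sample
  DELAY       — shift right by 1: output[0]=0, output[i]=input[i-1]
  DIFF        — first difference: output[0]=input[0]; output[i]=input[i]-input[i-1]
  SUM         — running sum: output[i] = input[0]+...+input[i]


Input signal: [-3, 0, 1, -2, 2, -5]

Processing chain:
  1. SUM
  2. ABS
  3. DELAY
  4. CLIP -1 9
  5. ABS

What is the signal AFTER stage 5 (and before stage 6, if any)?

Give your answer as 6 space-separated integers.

Input: [-3, 0, 1, -2, 2, -5]
Stage 1 (SUM): sum[0..0]=-3, sum[0..1]=-3, sum[0..2]=-2, sum[0..3]=-4, sum[0..4]=-2, sum[0..5]=-7 -> [-3, -3, -2, -4, -2, -7]
Stage 2 (ABS): |-3|=3, |-3|=3, |-2|=2, |-4|=4, |-2|=2, |-7|=7 -> [3, 3, 2, 4, 2, 7]
Stage 3 (DELAY): [0, 3, 3, 2, 4, 2] = [0, 3, 3, 2, 4, 2] -> [0, 3, 3, 2, 4, 2]
Stage 4 (CLIP -1 9): clip(0,-1,9)=0, clip(3,-1,9)=3, clip(3,-1,9)=3, clip(2,-1,9)=2, clip(4,-1,9)=4, clip(2,-1,9)=2 -> [0, 3, 3, 2, 4, 2]
Stage 5 (ABS): |0|=0, |3|=3, |3|=3, |2|=2, |4|=4, |2|=2 -> [0, 3, 3, 2, 4, 2]

Answer: 0 3 3 2 4 2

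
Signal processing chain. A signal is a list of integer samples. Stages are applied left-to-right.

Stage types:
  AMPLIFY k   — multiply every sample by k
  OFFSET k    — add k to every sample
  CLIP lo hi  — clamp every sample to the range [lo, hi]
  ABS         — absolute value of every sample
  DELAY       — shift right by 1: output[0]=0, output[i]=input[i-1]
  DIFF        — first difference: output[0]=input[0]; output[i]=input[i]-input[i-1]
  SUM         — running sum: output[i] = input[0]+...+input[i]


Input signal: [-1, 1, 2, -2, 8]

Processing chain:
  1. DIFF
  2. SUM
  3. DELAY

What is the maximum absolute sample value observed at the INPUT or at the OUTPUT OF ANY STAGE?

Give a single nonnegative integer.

Input: [-1, 1, 2, -2, 8] (max |s|=8)
Stage 1 (DIFF): s[0]=-1, 1--1=2, 2-1=1, -2-2=-4, 8--2=10 -> [-1, 2, 1, -4, 10] (max |s|=10)
Stage 2 (SUM): sum[0..0]=-1, sum[0..1]=1, sum[0..2]=2, sum[0..3]=-2, sum[0..4]=8 -> [-1, 1, 2, -2, 8] (max |s|=8)
Stage 3 (DELAY): [0, -1, 1, 2, -2] = [0, -1, 1, 2, -2] -> [0, -1, 1, 2, -2] (max |s|=2)
Overall max amplitude: 10

Answer: 10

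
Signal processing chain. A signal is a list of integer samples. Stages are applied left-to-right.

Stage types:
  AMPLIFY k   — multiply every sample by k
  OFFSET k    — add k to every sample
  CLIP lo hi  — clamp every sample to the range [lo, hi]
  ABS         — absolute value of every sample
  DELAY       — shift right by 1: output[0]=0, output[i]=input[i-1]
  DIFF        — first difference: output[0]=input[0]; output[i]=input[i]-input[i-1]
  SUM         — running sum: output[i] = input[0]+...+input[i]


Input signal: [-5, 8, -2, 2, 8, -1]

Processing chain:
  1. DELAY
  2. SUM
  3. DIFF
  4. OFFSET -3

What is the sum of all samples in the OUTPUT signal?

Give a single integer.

Answer: -7

Derivation:
Input: [-5, 8, -2, 2, 8, -1]
Stage 1 (DELAY): [0, -5, 8, -2, 2, 8] = [0, -5, 8, -2, 2, 8] -> [0, -5, 8, -2, 2, 8]
Stage 2 (SUM): sum[0..0]=0, sum[0..1]=-5, sum[0..2]=3, sum[0..3]=1, sum[0..4]=3, sum[0..5]=11 -> [0, -5, 3, 1, 3, 11]
Stage 3 (DIFF): s[0]=0, -5-0=-5, 3--5=8, 1-3=-2, 3-1=2, 11-3=8 -> [0, -5, 8, -2, 2, 8]
Stage 4 (OFFSET -3): 0+-3=-3, -5+-3=-8, 8+-3=5, -2+-3=-5, 2+-3=-1, 8+-3=5 -> [-3, -8, 5, -5, -1, 5]
Output sum: -7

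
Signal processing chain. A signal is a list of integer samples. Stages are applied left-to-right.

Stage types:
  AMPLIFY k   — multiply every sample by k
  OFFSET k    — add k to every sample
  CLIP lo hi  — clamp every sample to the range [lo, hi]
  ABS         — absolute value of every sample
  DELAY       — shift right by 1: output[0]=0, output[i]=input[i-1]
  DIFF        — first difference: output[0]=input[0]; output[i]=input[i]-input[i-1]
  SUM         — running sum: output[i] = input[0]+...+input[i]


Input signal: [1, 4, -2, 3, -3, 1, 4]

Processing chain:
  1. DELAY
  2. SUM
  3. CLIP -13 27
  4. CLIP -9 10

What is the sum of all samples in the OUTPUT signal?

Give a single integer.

Answer: 22

Derivation:
Input: [1, 4, -2, 3, -3, 1, 4]
Stage 1 (DELAY): [0, 1, 4, -2, 3, -3, 1] = [0, 1, 4, -2, 3, -3, 1] -> [0, 1, 4, -2, 3, -3, 1]
Stage 2 (SUM): sum[0..0]=0, sum[0..1]=1, sum[0..2]=5, sum[0..3]=3, sum[0..4]=6, sum[0..5]=3, sum[0..6]=4 -> [0, 1, 5, 3, 6, 3, 4]
Stage 3 (CLIP -13 27): clip(0,-13,27)=0, clip(1,-13,27)=1, clip(5,-13,27)=5, clip(3,-13,27)=3, clip(6,-13,27)=6, clip(3,-13,27)=3, clip(4,-13,27)=4 -> [0, 1, 5, 3, 6, 3, 4]
Stage 4 (CLIP -9 10): clip(0,-9,10)=0, clip(1,-9,10)=1, clip(5,-9,10)=5, clip(3,-9,10)=3, clip(6,-9,10)=6, clip(3,-9,10)=3, clip(4,-9,10)=4 -> [0, 1, 5, 3, 6, 3, 4]
Output sum: 22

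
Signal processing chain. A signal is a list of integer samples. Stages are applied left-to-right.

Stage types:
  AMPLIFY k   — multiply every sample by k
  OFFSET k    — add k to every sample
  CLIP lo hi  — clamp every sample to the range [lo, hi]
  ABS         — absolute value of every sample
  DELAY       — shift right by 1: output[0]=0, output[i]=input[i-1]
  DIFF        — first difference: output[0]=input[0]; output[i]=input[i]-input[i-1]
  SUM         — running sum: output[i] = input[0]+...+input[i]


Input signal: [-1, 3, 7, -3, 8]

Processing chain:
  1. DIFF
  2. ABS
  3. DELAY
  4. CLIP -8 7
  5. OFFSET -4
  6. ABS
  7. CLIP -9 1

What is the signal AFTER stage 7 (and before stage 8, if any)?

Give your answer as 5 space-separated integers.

Answer: 1 1 0 0 1

Derivation:
Input: [-1, 3, 7, -3, 8]
Stage 1 (DIFF): s[0]=-1, 3--1=4, 7-3=4, -3-7=-10, 8--3=11 -> [-1, 4, 4, -10, 11]
Stage 2 (ABS): |-1|=1, |4|=4, |4|=4, |-10|=10, |11|=11 -> [1, 4, 4, 10, 11]
Stage 3 (DELAY): [0, 1, 4, 4, 10] = [0, 1, 4, 4, 10] -> [0, 1, 4, 4, 10]
Stage 4 (CLIP -8 7): clip(0,-8,7)=0, clip(1,-8,7)=1, clip(4,-8,7)=4, clip(4,-8,7)=4, clip(10,-8,7)=7 -> [0, 1, 4, 4, 7]
Stage 5 (OFFSET -4): 0+-4=-4, 1+-4=-3, 4+-4=0, 4+-4=0, 7+-4=3 -> [-4, -3, 0, 0, 3]
Stage 6 (ABS): |-4|=4, |-3|=3, |0|=0, |0|=0, |3|=3 -> [4, 3, 0, 0, 3]
Stage 7 (CLIP -9 1): clip(4,-9,1)=1, clip(3,-9,1)=1, clip(0,-9,1)=0, clip(0,-9,1)=0, clip(3,-9,1)=1 -> [1, 1, 0, 0, 1]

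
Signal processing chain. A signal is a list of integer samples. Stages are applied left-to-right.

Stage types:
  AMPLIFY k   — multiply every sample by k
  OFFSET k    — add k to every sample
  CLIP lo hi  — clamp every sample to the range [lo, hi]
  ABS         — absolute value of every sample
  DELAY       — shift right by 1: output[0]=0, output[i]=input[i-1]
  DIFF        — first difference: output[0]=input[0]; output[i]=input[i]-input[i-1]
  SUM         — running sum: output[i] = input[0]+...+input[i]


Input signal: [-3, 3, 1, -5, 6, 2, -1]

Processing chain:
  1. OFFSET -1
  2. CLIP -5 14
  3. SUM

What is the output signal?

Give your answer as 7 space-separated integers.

Input: [-3, 3, 1, -5, 6, 2, -1]
Stage 1 (OFFSET -1): -3+-1=-4, 3+-1=2, 1+-1=0, -5+-1=-6, 6+-1=5, 2+-1=1, -1+-1=-2 -> [-4, 2, 0, -6, 5, 1, -2]
Stage 2 (CLIP -5 14): clip(-4,-5,14)=-4, clip(2,-5,14)=2, clip(0,-5,14)=0, clip(-6,-5,14)=-5, clip(5,-5,14)=5, clip(1,-5,14)=1, clip(-2,-5,14)=-2 -> [-4, 2, 0, -5, 5, 1, -2]
Stage 3 (SUM): sum[0..0]=-4, sum[0..1]=-2, sum[0..2]=-2, sum[0..3]=-7, sum[0..4]=-2, sum[0..5]=-1, sum[0..6]=-3 -> [-4, -2, -2, -7, -2, -1, -3]

Answer: -4 -2 -2 -7 -2 -1 -3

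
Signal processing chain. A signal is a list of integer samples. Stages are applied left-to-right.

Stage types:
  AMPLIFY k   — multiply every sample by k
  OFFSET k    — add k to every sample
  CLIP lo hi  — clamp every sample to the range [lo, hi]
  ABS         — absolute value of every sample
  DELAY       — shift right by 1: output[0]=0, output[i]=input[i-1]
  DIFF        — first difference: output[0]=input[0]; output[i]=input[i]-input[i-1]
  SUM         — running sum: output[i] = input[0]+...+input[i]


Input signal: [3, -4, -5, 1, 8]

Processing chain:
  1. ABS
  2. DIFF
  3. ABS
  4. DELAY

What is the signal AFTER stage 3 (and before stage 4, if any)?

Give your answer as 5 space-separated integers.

Input: [3, -4, -5, 1, 8]
Stage 1 (ABS): |3|=3, |-4|=4, |-5|=5, |1|=1, |8|=8 -> [3, 4, 5, 1, 8]
Stage 2 (DIFF): s[0]=3, 4-3=1, 5-4=1, 1-5=-4, 8-1=7 -> [3, 1, 1, -4, 7]
Stage 3 (ABS): |3|=3, |1|=1, |1|=1, |-4|=4, |7|=7 -> [3, 1, 1, 4, 7]

Answer: 3 1 1 4 7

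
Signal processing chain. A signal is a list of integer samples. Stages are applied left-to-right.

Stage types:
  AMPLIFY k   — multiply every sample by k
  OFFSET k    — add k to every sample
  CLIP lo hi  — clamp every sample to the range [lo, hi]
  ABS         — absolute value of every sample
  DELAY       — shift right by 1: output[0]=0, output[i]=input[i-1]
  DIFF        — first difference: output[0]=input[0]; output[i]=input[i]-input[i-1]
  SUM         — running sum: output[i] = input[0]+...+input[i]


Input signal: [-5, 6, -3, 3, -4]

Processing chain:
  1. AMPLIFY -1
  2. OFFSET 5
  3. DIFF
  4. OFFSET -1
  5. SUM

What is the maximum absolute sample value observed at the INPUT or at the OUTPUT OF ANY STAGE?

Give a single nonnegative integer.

Input: [-5, 6, -3, 3, -4] (max |s|=6)
Stage 1 (AMPLIFY -1): -5*-1=5, 6*-1=-6, -3*-1=3, 3*-1=-3, -4*-1=4 -> [5, -6, 3, -3, 4] (max |s|=6)
Stage 2 (OFFSET 5): 5+5=10, -6+5=-1, 3+5=8, -3+5=2, 4+5=9 -> [10, -1, 8, 2, 9] (max |s|=10)
Stage 3 (DIFF): s[0]=10, -1-10=-11, 8--1=9, 2-8=-6, 9-2=7 -> [10, -11, 9, -6, 7] (max |s|=11)
Stage 4 (OFFSET -1): 10+-1=9, -11+-1=-12, 9+-1=8, -6+-1=-7, 7+-1=6 -> [9, -12, 8, -7, 6] (max |s|=12)
Stage 5 (SUM): sum[0..0]=9, sum[0..1]=-3, sum[0..2]=5, sum[0..3]=-2, sum[0..4]=4 -> [9, -3, 5, -2, 4] (max |s|=9)
Overall max amplitude: 12

Answer: 12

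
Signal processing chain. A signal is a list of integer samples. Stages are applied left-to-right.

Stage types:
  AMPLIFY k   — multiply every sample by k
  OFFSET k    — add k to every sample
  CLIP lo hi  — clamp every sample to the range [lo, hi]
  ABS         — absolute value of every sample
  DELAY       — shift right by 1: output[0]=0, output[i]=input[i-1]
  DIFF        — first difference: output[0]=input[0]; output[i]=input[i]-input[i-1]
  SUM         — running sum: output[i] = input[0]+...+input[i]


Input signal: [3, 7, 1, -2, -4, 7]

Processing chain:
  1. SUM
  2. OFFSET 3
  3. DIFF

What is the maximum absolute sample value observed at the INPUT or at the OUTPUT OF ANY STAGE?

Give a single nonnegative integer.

Answer: 15

Derivation:
Input: [3, 7, 1, -2, -4, 7] (max |s|=7)
Stage 1 (SUM): sum[0..0]=3, sum[0..1]=10, sum[0..2]=11, sum[0..3]=9, sum[0..4]=5, sum[0..5]=12 -> [3, 10, 11, 9, 5, 12] (max |s|=12)
Stage 2 (OFFSET 3): 3+3=6, 10+3=13, 11+3=14, 9+3=12, 5+3=8, 12+3=15 -> [6, 13, 14, 12, 8, 15] (max |s|=15)
Stage 3 (DIFF): s[0]=6, 13-6=7, 14-13=1, 12-14=-2, 8-12=-4, 15-8=7 -> [6, 7, 1, -2, -4, 7] (max |s|=7)
Overall max amplitude: 15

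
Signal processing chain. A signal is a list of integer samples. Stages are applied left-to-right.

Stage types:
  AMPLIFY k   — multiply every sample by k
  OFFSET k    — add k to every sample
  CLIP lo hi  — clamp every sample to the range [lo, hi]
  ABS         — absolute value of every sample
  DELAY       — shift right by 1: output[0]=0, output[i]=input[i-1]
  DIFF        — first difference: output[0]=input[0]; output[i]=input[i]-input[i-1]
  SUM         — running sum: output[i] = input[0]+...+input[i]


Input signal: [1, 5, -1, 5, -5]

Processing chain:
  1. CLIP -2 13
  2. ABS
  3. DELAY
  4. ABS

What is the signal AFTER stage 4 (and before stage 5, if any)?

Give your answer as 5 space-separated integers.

Input: [1, 5, -1, 5, -5]
Stage 1 (CLIP -2 13): clip(1,-2,13)=1, clip(5,-2,13)=5, clip(-1,-2,13)=-1, clip(5,-2,13)=5, clip(-5,-2,13)=-2 -> [1, 5, -1, 5, -2]
Stage 2 (ABS): |1|=1, |5|=5, |-1|=1, |5|=5, |-2|=2 -> [1, 5, 1, 5, 2]
Stage 3 (DELAY): [0, 1, 5, 1, 5] = [0, 1, 5, 1, 5] -> [0, 1, 5, 1, 5]
Stage 4 (ABS): |0|=0, |1|=1, |5|=5, |1|=1, |5|=5 -> [0, 1, 5, 1, 5]

Answer: 0 1 5 1 5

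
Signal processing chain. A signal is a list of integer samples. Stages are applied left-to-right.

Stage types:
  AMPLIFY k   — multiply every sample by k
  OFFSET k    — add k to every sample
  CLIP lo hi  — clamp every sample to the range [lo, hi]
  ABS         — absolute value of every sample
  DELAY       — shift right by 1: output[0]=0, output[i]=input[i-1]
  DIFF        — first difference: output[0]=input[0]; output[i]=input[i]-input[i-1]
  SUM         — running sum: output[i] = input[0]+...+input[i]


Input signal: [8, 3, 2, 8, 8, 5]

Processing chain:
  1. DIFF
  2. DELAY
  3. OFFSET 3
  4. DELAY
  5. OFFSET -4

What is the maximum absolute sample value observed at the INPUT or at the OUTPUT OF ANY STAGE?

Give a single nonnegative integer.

Input: [8, 3, 2, 8, 8, 5] (max |s|=8)
Stage 1 (DIFF): s[0]=8, 3-8=-5, 2-3=-1, 8-2=6, 8-8=0, 5-8=-3 -> [8, -5, -1, 6, 0, -3] (max |s|=8)
Stage 2 (DELAY): [0, 8, -5, -1, 6, 0] = [0, 8, -5, -1, 6, 0] -> [0, 8, -5, -1, 6, 0] (max |s|=8)
Stage 3 (OFFSET 3): 0+3=3, 8+3=11, -5+3=-2, -1+3=2, 6+3=9, 0+3=3 -> [3, 11, -2, 2, 9, 3] (max |s|=11)
Stage 4 (DELAY): [0, 3, 11, -2, 2, 9] = [0, 3, 11, -2, 2, 9] -> [0, 3, 11, -2, 2, 9] (max |s|=11)
Stage 5 (OFFSET -4): 0+-4=-4, 3+-4=-1, 11+-4=7, -2+-4=-6, 2+-4=-2, 9+-4=5 -> [-4, -1, 7, -6, -2, 5] (max |s|=7)
Overall max amplitude: 11

Answer: 11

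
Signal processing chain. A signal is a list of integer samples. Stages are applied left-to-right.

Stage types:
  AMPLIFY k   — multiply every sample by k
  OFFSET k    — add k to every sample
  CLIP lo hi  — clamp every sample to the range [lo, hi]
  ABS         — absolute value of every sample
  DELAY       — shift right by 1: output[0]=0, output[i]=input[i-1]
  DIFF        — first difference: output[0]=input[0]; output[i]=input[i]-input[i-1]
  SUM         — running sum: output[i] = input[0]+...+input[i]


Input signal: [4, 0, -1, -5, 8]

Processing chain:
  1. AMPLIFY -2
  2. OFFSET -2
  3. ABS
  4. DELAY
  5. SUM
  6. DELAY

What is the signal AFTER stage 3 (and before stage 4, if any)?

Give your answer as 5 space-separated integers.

Answer: 10 2 0 8 18

Derivation:
Input: [4, 0, -1, -5, 8]
Stage 1 (AMPLIFY -2): 4*-2=-8, 0*-2=0, -1*-2=2, -5*-2=10, 8*-2=-16 -> [-8, 0, 2, 10, -16]
Stage 2 (OFFSET -2): -8+-2=-10, 0+-2=-2, 2+-2=0, 10+-2=8, -16+-2=-18 -> [-10, -2, 0, 8, -18]
Stage 3 (ABS): |-10|=10, |-2|=2, |0|=0, |8|=8, |-18|=18 -> [10, 2, 0, 8, 18]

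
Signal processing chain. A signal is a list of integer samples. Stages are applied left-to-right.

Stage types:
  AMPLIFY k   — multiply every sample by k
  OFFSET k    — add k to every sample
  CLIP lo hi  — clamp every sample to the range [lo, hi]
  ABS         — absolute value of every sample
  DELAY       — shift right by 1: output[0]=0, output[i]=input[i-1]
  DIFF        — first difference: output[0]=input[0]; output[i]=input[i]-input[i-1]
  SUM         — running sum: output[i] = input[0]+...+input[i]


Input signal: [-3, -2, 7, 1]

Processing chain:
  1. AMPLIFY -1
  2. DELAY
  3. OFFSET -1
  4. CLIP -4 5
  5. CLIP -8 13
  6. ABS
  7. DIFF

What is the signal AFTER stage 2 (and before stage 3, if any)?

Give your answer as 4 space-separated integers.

Answer: 0 3 2 -7

Derivation:
Input: [-3, -2, 7, 1]
Stage 1 (AMPLIFY -1): -3*-1=3, -2*-1=2, 7*-1=-7, 1*-1=-1 -> [3, 2, -7, -1]
Stage 2 (DELAY): [0, 3, 2, -7] = [0, 3, 2, -7] -> [0, 3, 2, -7]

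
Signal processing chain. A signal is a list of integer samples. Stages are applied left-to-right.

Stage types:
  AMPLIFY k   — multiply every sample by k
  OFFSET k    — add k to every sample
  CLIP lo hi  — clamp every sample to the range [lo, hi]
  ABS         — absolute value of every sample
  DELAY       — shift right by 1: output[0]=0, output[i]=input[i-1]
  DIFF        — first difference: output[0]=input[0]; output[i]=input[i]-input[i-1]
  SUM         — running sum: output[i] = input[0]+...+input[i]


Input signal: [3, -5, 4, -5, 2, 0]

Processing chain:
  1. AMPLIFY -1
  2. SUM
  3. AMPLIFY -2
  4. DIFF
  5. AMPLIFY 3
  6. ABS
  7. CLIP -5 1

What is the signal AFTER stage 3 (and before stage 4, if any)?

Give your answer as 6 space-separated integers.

Input: [3, -5, 4, -5, 2, 0]
Stage 1 (AMPLIFY -1): 3*-1=-3, -5*-1=5, 4*-1=-4, -5*-1=5, 2*-1=-2, 0*-1=0 -> [-3, 5, -4, 5, -2, 0]
Stage 2 (SUM): sum[0..0]=-3, sum[0..1]=2, sum[0..2]=-2, sum[0..3]=3, sum[0..4]=1, sum[0..5]=1 -> [-3, 2, -2, 3, 1, 1]
Stage 3 (AMPLIFY -2): -3*-2=6, 2*-2=-4, -2*-2=4, 3*-2=-6, 1*-2=-2, 1*-2=-2 -> [6, -4, 4, -6, -2, -2]

Answer: 6 -4 4 -6 -2 -2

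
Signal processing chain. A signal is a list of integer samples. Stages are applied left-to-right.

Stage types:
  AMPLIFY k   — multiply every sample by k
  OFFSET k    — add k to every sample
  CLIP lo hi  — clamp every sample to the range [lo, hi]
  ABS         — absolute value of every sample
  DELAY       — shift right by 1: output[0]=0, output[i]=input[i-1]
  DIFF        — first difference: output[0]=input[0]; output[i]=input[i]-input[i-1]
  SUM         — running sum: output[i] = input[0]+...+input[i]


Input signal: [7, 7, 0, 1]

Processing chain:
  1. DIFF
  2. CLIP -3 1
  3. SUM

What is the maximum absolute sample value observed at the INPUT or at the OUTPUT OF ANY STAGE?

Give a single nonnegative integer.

Input: [7, 7, 0, 1] (max |s|=7)
Stage 1 (DIFF): s[0]=7, 7-7=0, 0-7=-7, 1-0=1 -> [7, 0, -7, 1] (max |s|=7)
Stage 2 (CLIP -3 1): clip(7,-3,1)=1, clip(0,-3,1)=0, clip(-7,-3,1)=-3, clip(1,-3,1)=1 -> [1, 0, -3, 1] (max |s|=3)
Stage 3 (SUM): sum[0..0]=1, sum[0..1]=1, sum[0..2]=-2, sum[0..3]=-1 -> [1, 1, -2, -1] (max |s|=2)
Overall max amplitude: 7

Answer: 7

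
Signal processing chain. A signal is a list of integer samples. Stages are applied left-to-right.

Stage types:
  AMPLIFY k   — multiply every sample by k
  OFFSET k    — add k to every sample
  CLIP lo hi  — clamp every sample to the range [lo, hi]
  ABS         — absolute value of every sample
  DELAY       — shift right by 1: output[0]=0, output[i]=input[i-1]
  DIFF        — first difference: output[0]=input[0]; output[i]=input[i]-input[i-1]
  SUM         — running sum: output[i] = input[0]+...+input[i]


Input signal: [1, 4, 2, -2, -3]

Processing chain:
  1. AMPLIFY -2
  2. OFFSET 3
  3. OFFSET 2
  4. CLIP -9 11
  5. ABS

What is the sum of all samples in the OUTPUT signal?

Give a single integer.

Input: [1, 4, 2, -2, -3]
Stage 1 (AMPLIFY -2): 1*-2=-2, 4*-2=-8, 2*-2=-4, -2*-2=4, -3*-2=6 -> [-2, -8, -4, 4, 6]
Stage 2 (OFFSET 3): -2+3=1, -8+3=-5, -4+3=-1, 4+3=7, 6+3=9 -> [1, -5, -1, 7, 9]
Stage 3 (OFFSET 2): 1+2=3, -5+2=-3, -1+2=1, 7+2=9, 9+2=11 -> [3, -3, 1, 9, 11]
Stage 4 (CLIP -9 11): clip(3,-9,11)=3, clip(-3,-9,11)=-3, clip(1,-9,11)=1, clip(9,-9,11)=9, clip(11,-9,11)=11 -> [3, -3, 1, 9, 11]
Stage 5 (ABS): |3|=3, |-3|=3, |1|=1, |9|=9, |11|=11 -> [3, 3, 1, 9, 11]
Output sum: 27

Answer: 27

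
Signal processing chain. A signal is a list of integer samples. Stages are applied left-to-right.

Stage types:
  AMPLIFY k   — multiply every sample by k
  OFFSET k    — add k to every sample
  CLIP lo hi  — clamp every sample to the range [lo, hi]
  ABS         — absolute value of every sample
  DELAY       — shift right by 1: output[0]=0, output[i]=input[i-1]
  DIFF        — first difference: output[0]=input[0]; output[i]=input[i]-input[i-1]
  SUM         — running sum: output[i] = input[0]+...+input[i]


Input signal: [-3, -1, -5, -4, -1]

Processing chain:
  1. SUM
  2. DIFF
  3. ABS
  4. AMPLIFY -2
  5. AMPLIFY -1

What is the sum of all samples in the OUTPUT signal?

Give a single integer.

Input: [-3, -1, -5, -4, -1]
Stage 1 (SUM): sum[0..0]=-3, sum[0..1]=-4, sum[0..2]=-9, sum[0..3]=-13, sum[0..4]=-14 -> [-3, -4, -9, -13, -14]
Stage 2 (DIFF): s[0]=-3, -4--3=-1, -9--4=-5, -13--9=-4, -14--13=-1 -> [-3, -1, -5, -4, -1]
Stage 3 (ABS): |-3|=3, |-1|=1, |-5|=5, |-4|=4, |-1|=1 -> [3, 1, 5, 4, 1]
Stage 4 (AMPLIFY -2): 3*-2=-6, 1*-2=-2, 5*-2=-10, 4*-2=-8, 1*-2=-2 -> [-6, -2, -10, -8, -2]
Stage 5 (AMPLIFY -1): -6*-1=6, -2*-1=2, -10*-1=10, -8*-1=8, -2*-1=2 -> [6, 2, 10, 8, 2]
Output sum: 28

Answer: 28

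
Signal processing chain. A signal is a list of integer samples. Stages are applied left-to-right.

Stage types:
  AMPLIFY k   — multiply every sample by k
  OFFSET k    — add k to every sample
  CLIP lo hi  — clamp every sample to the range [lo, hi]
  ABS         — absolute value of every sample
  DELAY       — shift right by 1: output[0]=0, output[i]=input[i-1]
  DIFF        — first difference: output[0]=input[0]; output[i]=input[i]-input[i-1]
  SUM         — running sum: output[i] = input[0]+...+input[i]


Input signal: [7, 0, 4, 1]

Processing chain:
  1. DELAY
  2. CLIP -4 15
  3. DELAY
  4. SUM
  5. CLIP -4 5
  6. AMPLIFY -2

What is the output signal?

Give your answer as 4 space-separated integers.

Input: [7, 0, 4, 1]
Stage 1 (DELAY): [0, 7, 0, 4] = [0, 7, 0, 4] -> [0, 7, 0, 4]
Stage 2 (CLIP -4 15): clip(0,-4,15)=0, clip(7,-4,15)=7, clip(0,-4,15)=0, clip(4,-4,15)=4 -> [0, 7, 0, 4]
Stage 3 (DELAY): [0, 0, 7, 0] = [0, 0, 7, 0] -> [0, 0, 7, 0]
Stage 4 (SUM): sum[0..0]=0, sum[0..1]=0, sum[0..2]=7, sum[0..3]=7 -> [0, 0, 7, 7]
Stage 5 (CLIP -4 5): clip(0,-4,5)=0, clip(0,-4,5)=0, clip(7,-4,5)=5, clip(7,-4,5)=5 -> [0, 0, 5, 5]
Stage 6 (AMPLIFY -2): 0*-2=0, 0*-2=0, 5*-2=-10, 5*-2=-10 -> [0, 0, -10, -10]

Answer: 0 0 -10 -10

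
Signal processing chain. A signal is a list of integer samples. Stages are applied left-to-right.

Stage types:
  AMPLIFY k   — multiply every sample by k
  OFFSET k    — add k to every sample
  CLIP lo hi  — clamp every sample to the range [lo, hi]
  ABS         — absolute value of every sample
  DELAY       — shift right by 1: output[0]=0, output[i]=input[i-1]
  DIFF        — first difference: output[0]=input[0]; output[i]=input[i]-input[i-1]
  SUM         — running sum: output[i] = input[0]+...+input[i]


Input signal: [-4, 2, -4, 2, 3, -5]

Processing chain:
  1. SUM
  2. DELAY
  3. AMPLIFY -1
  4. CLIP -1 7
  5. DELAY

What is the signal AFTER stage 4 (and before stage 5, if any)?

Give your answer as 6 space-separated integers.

Answer: 0 4 2 6 4 1

Derivation:
Input: [-4, 2, -4, 2, 3, -5]
Stage 1 (SUM): sum[0..0]=-4, sum[0..1]=-2, sum[0..2]=-6, sum[0..3]=-4, sum[0..4]=-1, sum[0..5]=-6 -> [-4, -2, -6, -4, -1, -6]
Stage 2 (DELAY): [0, -4, -2, -6, -4, -1] = [0, -4, -2, -6, -4, -1] -> [0, -4, -2, -6, -4, -1]
Stage 3 (AMPLIFY -1): 0*-1=0, -4*-1=4, -2*-1=2, -6*-1=6, -4*-1=4, -1*-1=1 -> [0, 4, 2, 6, 4, 1]
Stage 4 (CLIP -1 7): clip(0,-1,7)=0, clip(4,-1,7)=4, clip(2,-1,7)=2, clip(6,-1,7)=6, clip(4,-1,7)=4, clip(1,-1,7)=1 -> [0, 4, 2, 6, 4, 1]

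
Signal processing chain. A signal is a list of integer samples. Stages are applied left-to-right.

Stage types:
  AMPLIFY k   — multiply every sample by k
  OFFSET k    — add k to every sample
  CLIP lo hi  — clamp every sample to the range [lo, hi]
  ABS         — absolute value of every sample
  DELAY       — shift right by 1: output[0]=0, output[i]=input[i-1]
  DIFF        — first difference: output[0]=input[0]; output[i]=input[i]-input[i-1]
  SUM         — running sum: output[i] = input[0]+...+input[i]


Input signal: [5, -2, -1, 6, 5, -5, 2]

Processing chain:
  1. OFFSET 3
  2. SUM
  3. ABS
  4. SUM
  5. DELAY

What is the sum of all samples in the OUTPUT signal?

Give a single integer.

Answer: 279

Derivation:
Input: [5, -2, -1, 6, 5, -5, 2]
Stage 1 (OFFSET 3): 5+3=8, -2+3=1, -1+3=2, 6+3=9, 5+3=8, -5+3=-2, 2+3=5 -> [8, 1, 2, 9, 8, -2, 5]
Stage 2 (SUM): sum[0..0]=8, sum[0..1]=9, sum[0..2]=11, sum[0..3]=20, sum[0..4]=28, sum[0..5]=26, sum[0..6]=31 -> [8, 9, 11, 20, 28, 26, 31]
Stage 3 (ABS): |8|=8, |9|=9, |11|=11, |20|=20, |28|=28, |26|=26, |31|=31 -> [8, 9, 11, 20, 28, 26, 31]
Stage 4 (SUM): sum[0..0]=8, sum[0..1]=17, sum[0..2]=28, sum[0..3]=48, sum[0..4]=76, sum[0..5]=102, sum[0..6]=133 -> [8, 17, 28, 48, 76, 102, 133]
Stage 5 (DELAY): [0, 8, 17, 28, 48, 76, 102] = [0, 8, 17, 28, 48, 76, 102] -> [0, 8, 17, 28, 48, 76, 102]
Output sum: 279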